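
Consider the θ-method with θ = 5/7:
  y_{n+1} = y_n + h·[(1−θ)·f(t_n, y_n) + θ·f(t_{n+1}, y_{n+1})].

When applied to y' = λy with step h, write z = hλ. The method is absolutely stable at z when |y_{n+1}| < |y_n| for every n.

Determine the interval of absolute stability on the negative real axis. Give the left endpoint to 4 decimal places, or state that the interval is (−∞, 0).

unbounded; (−∞, 0).

With y'=λy (z=hλ):
  y_{n+1} = y_n + z·[2/7·y_n + 5/7·y_{n+1}] ⇒ (1 − 5/7z)y_{n+1} = (1 + 2/7z)y_n
  so R(z) = (1 + 2/7z)/(1 − 5/7z).

Solve |R(x)|<1 on ℝ⁻.
x=-0.63: |R|=0.5655
x=-2: |R|=0.1765
x=-10: |R|=0.2281
x=-100: |R|=0.3807
θ=5/7≥1/2 ⇒ |1+2/7x|<|1−5/7x| ∀x<0 ⇒ interval (−∞,0).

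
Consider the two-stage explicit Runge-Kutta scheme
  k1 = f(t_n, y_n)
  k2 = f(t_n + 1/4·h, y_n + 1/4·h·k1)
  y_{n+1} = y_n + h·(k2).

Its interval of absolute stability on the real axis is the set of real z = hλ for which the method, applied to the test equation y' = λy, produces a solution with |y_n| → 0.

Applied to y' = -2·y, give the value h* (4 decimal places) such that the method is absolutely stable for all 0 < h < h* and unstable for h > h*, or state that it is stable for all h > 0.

On y'=λy, z=hλ:
  k1=λy_n ⇒ h·k1=z·y_n;  k2=λ(1+1/4z)y_n ⇒ h·k2=z(1+1/4z)y_n
  y_{n+1}/y_n = 1 + z(1+1/4z) = 1 + z + 1/4z²
  so R(z) = 1 + z + 1/4z².

Boundary: |R(x)|=1, x<0.
x=-0.55: |R|=0.5256
R=1: x+1/4x²=0 ⇒ x=−4=-4.0000; min R=1−1/(4·1/4)=0.0000>−1
Confirm numerically:
  x=-3.957: |R|=0.95746 <1
  x=-2.808: |R|=0.16322 <1
  x=-2.666: |R|=0.11089 <1
  x=-2.011: |R|=0.00003 <1
  x=-4.342: |R|=1.37124 >1
  x=-4.210: |R|=1.22103 >1
So |R|<1 on (-4.0000, 0).

(-4.0000,0); λ=-2 ⇒ h* = (4)/2 = 2.0000.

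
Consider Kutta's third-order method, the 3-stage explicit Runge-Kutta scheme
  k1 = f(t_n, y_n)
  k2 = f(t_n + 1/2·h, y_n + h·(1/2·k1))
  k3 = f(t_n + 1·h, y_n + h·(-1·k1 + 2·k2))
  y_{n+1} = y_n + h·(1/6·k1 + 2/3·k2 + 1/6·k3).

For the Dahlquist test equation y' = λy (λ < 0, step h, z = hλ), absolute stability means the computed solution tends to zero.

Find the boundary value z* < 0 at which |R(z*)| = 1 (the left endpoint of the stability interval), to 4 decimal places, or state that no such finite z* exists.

Set f=λy, z=hλ:
  order 3, 3-stage ⇒ R(z)=1+z+z^2/2+z^3/6
  (e.g. R(-0.84)=0.41402, |R|=0.41402)

Need |R(x)|<1, x<0.
x=-0.84: |R|=0.4140
|R(-2.48)|=0.9470 |R(-2.4)|=0.8240 |R(-0.52)|=0.5918
Bisect:
  x_lo=-3.3048 |R|=2.8597  x_hi=-0.1497 |R|=0.8610
  mid=-1.72725 |R|=0.09440 →hi
  mid=-2.51604 |R|=1.00543 →lo
  mid=-2.12165 |R|=0.46268 →hi
  mid=-2.31884 |R|=0.70841 →hi
  mid=-2.41744 |R|=0.85003 →hi
  mid=-2.46674 |R|=0.92594 →hi
  mid=-2.49139 |R|=0.96523 →hi
  mid=-2.50372 |R|=0.98521 →hi
  ...
  [-2.51277,-2.51257] ⇒ x*=-2.5127
So |R|<1 on (-2.5127, 0).

z* = -2.5127.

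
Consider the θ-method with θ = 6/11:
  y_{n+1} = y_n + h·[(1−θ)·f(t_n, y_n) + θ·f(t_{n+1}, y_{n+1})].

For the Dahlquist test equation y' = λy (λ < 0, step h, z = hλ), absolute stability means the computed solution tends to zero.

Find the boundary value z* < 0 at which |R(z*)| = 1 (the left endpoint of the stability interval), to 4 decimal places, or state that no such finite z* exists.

With y'=λy (z=hλ):
  y_{n+1} = y_n + z·[5/11·y_n + 6/11·y_{n+1}] ⇒ (1 − 6/11z)y_{n+1} = (1 + 5/11z)y_n
  ⇒ R(z) = (1 + 5/11z)/(1 − 6/11z).

Need |R(x)|<1, x<0.
x=-0.34: |R|=0.7132
x=-2: |R|=0.0435
x=-10: |R|=0.5493
x=-100: |R|=0.8003
θ=6/11≥1/2 ⇒ |1+5/11x|<|1−6/11x| ∀x<0 ⇒ stable on all of ℝ⁻.

(−∞, 0) — no finite endpoint.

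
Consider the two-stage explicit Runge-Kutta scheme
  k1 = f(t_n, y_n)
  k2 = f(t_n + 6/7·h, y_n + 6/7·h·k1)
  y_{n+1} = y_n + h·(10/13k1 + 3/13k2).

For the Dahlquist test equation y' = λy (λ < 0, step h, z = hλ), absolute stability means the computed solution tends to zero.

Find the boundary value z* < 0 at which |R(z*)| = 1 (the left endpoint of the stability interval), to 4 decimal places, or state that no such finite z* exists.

With y'=λy (z=hλ):
  k1=λy_n ⇒ h·k1=z·y_n;  k2=λ(1+6/7z)y_n ⇒ h·k2=z(1+6/7z)y_n
  y_{n+1}/y_n = 1 + 10/13z + 3/13z(1+6/7z) = 1 + z + 18/91z²
  Hence R(z) = 1 + z + 18/91z².

Boundary: |R(x)|=1, x<0.
x=-1.53: |R|=0.0670
R=1: x+18/91x²=0 ⇒ x=−91/18=-5.0556; min R=1−1/(4·18/91)=-0.2639>−1
Confirm numerically:
  x=-4.625: |R|=0.60611 <1
  x=-4.526: |R|=0.52591 <1
  x=-3.810: |R|=0.06132 <1
  x=-2.589: |R|=0.26315 <1
  x=-5.399: |R|=1.36678 >1
  x=-5.391: |R|=1.35770 >1
So |R|<1 on (-5.0556, 0).

z* = -5.0556.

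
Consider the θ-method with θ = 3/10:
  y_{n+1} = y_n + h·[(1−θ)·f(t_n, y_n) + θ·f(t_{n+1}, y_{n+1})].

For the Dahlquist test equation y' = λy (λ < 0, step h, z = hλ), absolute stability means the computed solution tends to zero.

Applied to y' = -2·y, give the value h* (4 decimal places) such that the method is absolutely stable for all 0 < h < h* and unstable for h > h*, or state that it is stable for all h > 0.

Test eqn y'=λy, z=hλ:
  y_{n+1} = y_n + z·[7/10·y_n + 3/10·y_{n+1}] ⇒ (1 − 3/10z)y_{n+1} = (1 + 7/10z)y_n
  ⇒ R(z) = (1 + 7/10z)/(1 − 3/10z).

Find x<0 with |R(x)|<1.
x=-0.41: |R|=0.6349
R=−1: 1+7/10x = −1+3/10x ⇒ -2/5x=2 ⇒ x=2/(-2/5)=-5.0000
Confirm numerically:
  x=-4.521: |R|=0.91869 <1
  x=-3.727: |R|=0.75960 <1
  x=-2.020: |R|=0.25778 <1
  x=-5.225: |R|=1.03505 >1
  x=-5.207: |R|=1.03232 >1
  x=-5.165: |R|=1.02589 >1
So |R|<1 on (-5.0000, 0).

(-5.0000,0); λ=-2 ⇒ h* = (5)/2 = 2.5000.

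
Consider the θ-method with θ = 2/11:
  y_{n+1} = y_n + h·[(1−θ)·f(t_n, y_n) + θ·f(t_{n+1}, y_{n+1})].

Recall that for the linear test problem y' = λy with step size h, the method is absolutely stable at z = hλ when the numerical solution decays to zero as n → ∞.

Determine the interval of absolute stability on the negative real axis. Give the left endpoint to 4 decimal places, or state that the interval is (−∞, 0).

z∈(-3.1429,0).

With y'=λy (z=hλ):
  y_{n+1} = y_n + z·[9/11·y_n + 2/11·y_{n+1}] ⇒ (1 − 2/11z)y_{n+1} = (1 + 9/11z)y_n
  ⇒ R(z) = (1 + 9/11z)/(1 − 2/11z).

Boundary: |R(x)|=1, x<0.
x=-1.61: |R|=0.2454
R=−1: 1+9/11x = −1+2/11x ⇒ -7/11x=2 ⇒ x=2/(-7/11)=-3.1429
Confirm numerically:
  x=-3.019: |R|=0.94911 <1
  x=-1.792: |R|=0.35162 <1
  x=-1.727: |R|=0.31431 <1
  x=-3.466: |R|=1.12614 >1
  x=-3.227: |R|=1.03375 >1
Interval (-3.1429, 0).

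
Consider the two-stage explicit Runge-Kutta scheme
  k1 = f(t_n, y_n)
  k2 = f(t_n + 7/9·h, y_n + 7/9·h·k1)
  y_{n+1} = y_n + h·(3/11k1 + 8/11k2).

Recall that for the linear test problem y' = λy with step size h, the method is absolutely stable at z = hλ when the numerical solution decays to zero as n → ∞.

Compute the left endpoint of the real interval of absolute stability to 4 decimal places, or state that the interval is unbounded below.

z* = -1.7679.

Test eqn y'=λy, z=hλ:
  k1=λy_n ⇒ h·k1=z·y_n;  k2=λ(1+7/9z)y_n ⇒ h·k2=z(1+7/9z)y_n
  y_{n+1}/y_n = 1 + 3/11z + 8/11z(1+7/9z) = 1 + z + 56/99z²
  ⇒ R(z) = 1 + z + 56/99z².

Solve |R(x)|<1 on ℝ⁻.
x=-1.63: |R|=0.8729
R=1: x+56/99x²=0 ⇒ x=−99/56=-1.7679; min R=1−1/(4·56/99)=0.5580>−1
Confirm numerically:
  x=-1.374: |R|=0.69389 <1
  x=-1.214: |R|=0.61966 <1
  x=-0.938: |R|=0.55969 <1
  x=-0.730: |R|=0.57144 <1
  x=-2.056: |R|=1.33511 >1
  x=-1.961: |R|=1.21424 >1
  x=-1.954: |R|=1.20574 >1
So |R|<1 on (-1.7679, 0).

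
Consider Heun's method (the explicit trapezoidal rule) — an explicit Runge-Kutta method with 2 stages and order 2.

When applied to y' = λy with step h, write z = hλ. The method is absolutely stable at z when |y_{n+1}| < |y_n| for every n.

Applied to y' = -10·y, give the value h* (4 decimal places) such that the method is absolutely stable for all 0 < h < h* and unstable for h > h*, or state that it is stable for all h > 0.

Test eqn y'=λy, z=hλ:
  order 2, 2-stage ⇒ R(z)=1+z+z^2/2
  (e.g. R(-0.46)=0.64580, |R|=0.64580)

Find x<0 with |R(x)|<1.
x=-0.46: |R|=0.6458
|R(-2.14)|=1.1498 |R(-2.06)|=1.0618 |R(-1.09)|=0.5040
Bisect:
  x_lo=-2.3400 |R|=1.3978  x_hi=-0.1237 |R|=0.8840
  mid=-1.23184 |R|=0.52688 →hi
  mid=-1.78592 |R|=0.80884 →hi
  mid=-2.06296 |R|=1.06494 →lo
  mid=-1.92444 |R|=0.92730 →hi
  mid=-1.99370 |R|=0.99372 →hi
  mid=-2.02833 |R|=1.02873 →lo
  mid=-2.01102 |R|=1.01108 →lo
  ...
  [-2.00006,-1.99992] ⇒ x*=-2.0000
Interval (-2.0000, 0).

(-2.0000,0); λ=-10 ⇒ h* = 0.2000.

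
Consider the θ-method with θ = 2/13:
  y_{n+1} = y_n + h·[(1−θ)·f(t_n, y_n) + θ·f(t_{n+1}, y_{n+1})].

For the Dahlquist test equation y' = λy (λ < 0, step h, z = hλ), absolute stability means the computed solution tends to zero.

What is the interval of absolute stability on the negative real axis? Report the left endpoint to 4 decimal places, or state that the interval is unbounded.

(-2.8889, 0).

On y'=λy, z=hλ:
  y_{n+1} = y_n + z·[11/13·y_n + 2/13·y_{n+1}] ⇒ (1 − 2/13z)y_{n+1} = (1 + 11/13z)y_n
  so R(z) = (1 + 11/13z)/(1 − 2/13z).

Need |R(x)|<1, x<0.
x=-1.01: |R|=0.1258
R=−1: 1+11/13x = −1+2/13x ⇒ -9/13x=2 ⇒ x=2/(-9/13)=-2.8889
Confirm numerically:
  x=-2.833: |R|=0.97305 <1
  x=-2.620: |R|=0.86732 <1
  x=-2.348: |R|=0.72491 <1
  x=-3.440: |R|=1.24950 >1
  x=-3.082: |R|=1.09069 >1
  x=-2.924: |R|=1.01677 >1
So |R|<1 on (-2.8889, 0).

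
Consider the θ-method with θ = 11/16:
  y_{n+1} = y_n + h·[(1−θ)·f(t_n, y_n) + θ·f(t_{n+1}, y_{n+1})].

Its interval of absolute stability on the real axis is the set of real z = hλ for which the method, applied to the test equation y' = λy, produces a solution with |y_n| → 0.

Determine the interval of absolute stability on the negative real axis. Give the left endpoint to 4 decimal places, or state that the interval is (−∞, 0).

(−∞, 0) — no finite endpoint.

Test eqn y'=λy, z=hλ:
  y_{n+1} = y_n + z·[5/16·y_n + 11/16·y_{n+1}] ⇒ (1 − 11/16z)y_{n+1} = (1 + 5/16z)y_n
  ⇒ R(z) = (1 + 5/16z)/(1 − 11/16z).

Need |R(x)|<1, x<0.
x=-1.55: |R|=0.2496
x=-2: |R|=0.1579
x=-10: |R|=0.2698
x=-100: |R|=0.4337
θ=11/16≥1/2 ⇒ |1+5/16x|<|1−11/16x| ∀x<0 ⇒ unbounded interval.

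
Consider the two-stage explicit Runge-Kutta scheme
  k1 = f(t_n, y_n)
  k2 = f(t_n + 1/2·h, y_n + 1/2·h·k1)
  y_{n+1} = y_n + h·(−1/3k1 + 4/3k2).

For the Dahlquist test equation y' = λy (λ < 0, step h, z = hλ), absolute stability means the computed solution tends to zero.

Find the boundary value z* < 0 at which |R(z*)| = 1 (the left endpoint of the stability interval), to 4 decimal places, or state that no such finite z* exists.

z* = -1.5000.

Set f=λy, z=hλ:
  k1=λy_n ⇒ h·k1=z·y_n;  k2=λ(1+1/2z)y_n ⇒ h·k2=z(1+1/2z)y_n
  y_{n+1}/y_n = 1 − 1/3z + 4/3z(1+1/2z) = 1 + z + 2/3z²
  ⇒ R(z) = 1 + z + 2/3z².

Need |R(x)|<1, x<0.
x=-1.52: |R|=1.0203
R=1: x+2/3x²=0 ⇒ x=−3/2=-1.5000; min R=1−1/(4·2/3)=0.6250>−1
Confirm numerically:
  x=-1.406: |R|=0.91189 <1
  x=-1.030: |R|=0.67727 <1
  x=-1.022: |R|=0.67432 <1
  x=-0.797: |R|=0.62647 <1
  x=-1.841: |R|=1.41852 >1
  x=-1.832: |R|=1.40548 >1
  x=-1.536: |R|=1.03686 >1
So |R|<1 on (-1.5000, 0).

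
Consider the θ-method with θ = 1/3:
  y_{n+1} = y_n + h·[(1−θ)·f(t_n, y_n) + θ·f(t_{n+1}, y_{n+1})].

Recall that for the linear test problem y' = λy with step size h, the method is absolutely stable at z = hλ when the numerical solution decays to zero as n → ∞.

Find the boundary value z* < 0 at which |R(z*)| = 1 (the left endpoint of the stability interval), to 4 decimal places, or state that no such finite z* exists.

left endpoint -6.0000.

With y'=λy (z=hλ):
  y_{n+1} = y_n + z·[2/3·y_n + 1/3·y_{n+1}] ⇒ (1 − 1/3z)y_{n+1} = (1 + 2/3z)y_n
  Hence R(z) = (1 + 2/3z)/(1 − 1/3z).

Boundary: |R(x)|=1, x<0.
x=-1.71: |R|=0.0892
R=−1: 1+2/3x = −1+1/3x ⇒ -1/3x=2 ⇒ x=2/(-1/3)=-6.0000
Confirm numerically:
  x=-4.718: |R|=0.83389 <1
  x=-2.849: |R|=0.46128 <1
  x=-2.600: |R|=0.39286 <1
  x=-6.530: |R|=1.05561 >1
  x=-6.318: |R|=1.03413 >1
  x=-6.098: |R|=1.01077 >1
So |R|<1 on (-6.0000, 0).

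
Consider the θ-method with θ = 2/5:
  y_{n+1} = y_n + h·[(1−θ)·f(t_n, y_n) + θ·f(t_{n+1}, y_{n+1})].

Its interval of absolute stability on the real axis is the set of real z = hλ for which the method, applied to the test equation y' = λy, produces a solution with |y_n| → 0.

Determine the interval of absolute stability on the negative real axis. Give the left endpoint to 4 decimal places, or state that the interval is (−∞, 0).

On y'=λy, z=hλ:
  y_{n+1} = y_n + z·[3/5·y_n + 2/5·y_{n+1}] ⇒ (1 − 2/5z)y_{n+1} = (1 + 3/5z)y_n
  Hence R(z) = (1 + 3/5z)/(1 − 2/5z).

Solve |R(x)|<1 on ℝ⁻.
x=-1.43: |R|=0.0903
R=−1: 1+3/5x = −1+2/5x ⇒ -1/5x=2 ⇒ x=2/(-1/5)=-10.0000
Confirm numerically:
  x=-9.943: |R|=0.99771 <1
  x=-7.598: |R|=0.88107 <1
  x=-7.573: |R|=0.87953 <1
  x=-4.457: |R|=0.60162 <1
  x=-10.438: |R|=1.01693 >1
  x=-10.040: |R|=1.00159 >1
So |R|<1 on (-10.0000, 0).

(-10.0000, 0).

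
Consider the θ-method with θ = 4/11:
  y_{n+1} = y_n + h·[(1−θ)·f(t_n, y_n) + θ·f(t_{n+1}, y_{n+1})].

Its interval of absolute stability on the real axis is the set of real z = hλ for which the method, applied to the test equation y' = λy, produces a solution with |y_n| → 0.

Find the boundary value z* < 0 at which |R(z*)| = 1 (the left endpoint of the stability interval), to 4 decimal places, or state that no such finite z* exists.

Set f=λy, z=hλ:
  y_{n+1} = y_n + z·[7/11·y_n + 4/11·y_{n+1}] ⇒ (1 − 4/11z)y_{n+1} = (1 + 7/11z)y_n
  Hence R(z) = (1 + 7/11z)/(1 − 4/11z).

Need |R(x)|<1, x<0.
x=-0.73: |R|=0.4231
R=−1: 1+7/11x = −1+4/11x ⇒ -3/11x=2 ⇒ x=2/(-3/11)=-7.3333
Confirm numerically:
  x=-5.887: |R|=0.87441 <1
  x=-3.081: |R|=0.45305 <1
  x=-3.064: |R|=0.44926 <1
  x=-7.912: |R|=1.04071 >1
  x=-7.911: |R|=1.04064 >1
  x=-7.854: |R|=1.03683 >1
So |R|<1 on (-7.3333, 0).

z* = -7.3333.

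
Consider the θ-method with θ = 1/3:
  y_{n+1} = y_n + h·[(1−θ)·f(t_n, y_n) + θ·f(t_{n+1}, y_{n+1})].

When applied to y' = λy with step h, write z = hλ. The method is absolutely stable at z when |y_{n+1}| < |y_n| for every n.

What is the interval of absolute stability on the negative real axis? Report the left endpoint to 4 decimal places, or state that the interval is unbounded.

z∈(-6.0000,0).

Set f=λy, z=hλ:
  y_{n+1} = y_n + z·[2/3·y_n + 1/3·y_{n+1}] ⇒ (1 − 1/3z)y_{n+1} = (1 + 2/3z)y_n
  ⇒ R(z) = (1 + 2/3z)/(1 − 1/3z).

Solve |R(x)|<1 on ℝ⁻.
x=-0.45: |R|=0.6087
R=−1: 1+2/3x = −1+1/3x ⇒ -1/3x=2 ⇒ x=2/(-1/3)=-6.0000
Confirm numerically:
  x=-4.014: |R|=0.71685 <1
  x=-3.394: |R|=0.59243 <1
  x=-3.225: |R|=0.55422 <1
  x=-3.122: |R|=0.52989 <1
  x=-6.480: |R|=1.05063 >1
  x=-6.089: |R|=1.00979 >1
  x=-6.056: |R|=1.00618 >1
Stable set (-6.0000, 0).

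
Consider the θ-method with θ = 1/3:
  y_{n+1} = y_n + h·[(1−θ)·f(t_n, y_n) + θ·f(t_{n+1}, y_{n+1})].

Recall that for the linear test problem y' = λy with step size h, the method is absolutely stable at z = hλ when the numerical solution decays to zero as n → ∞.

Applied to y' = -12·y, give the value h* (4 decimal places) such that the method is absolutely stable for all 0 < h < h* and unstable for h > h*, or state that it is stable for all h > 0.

Test eqn y'=λy, z=hλ:
  y_{n+1} = y_n + z·[2/3·y_n + 1/3·y_{n+1}] ⇒ (1 − 1/3z)y_{n+1} = (1 + 2/3z)y_n
  R(z) = (1 + 2/3z)/(1 − 1/3z).

Boundary: |R(x)|=1, x<0.
x=-0.57: |R|=0.5210
R=−1: 1+2/3x = −1+1/3x ⇒ -1/3x=2 ⇒ x=2/(-1/3)=-6.0000
Confirm numerically:
  x=-5.697: |R|=0.96516 <1
  x=-2.964: |R|=0.49095 <1
  x=-2.837: |R|=0.45811 <1
  x=-6.375: |R|=1.04000 >1
  x=-6.081: |R|=1.00892 >1
Stable set (-6.0000, 0).

(-6.0000,0); λ=-12 ⇒ h* = (6)/12 = 0.5000.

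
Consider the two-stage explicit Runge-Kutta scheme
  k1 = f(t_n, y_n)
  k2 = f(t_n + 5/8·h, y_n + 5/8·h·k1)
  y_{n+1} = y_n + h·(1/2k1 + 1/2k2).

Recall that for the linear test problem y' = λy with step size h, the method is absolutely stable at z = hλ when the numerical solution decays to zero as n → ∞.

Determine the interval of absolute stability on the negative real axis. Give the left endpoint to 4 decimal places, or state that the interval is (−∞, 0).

z∈(-3.2000,0).

On y'=λy, z=hλ:
  k1=λy_n ⇒ h·k1=z·y_n;  k2=λ(1+5/8z)y_n ⇒ h·k2=z(1+5/8z)y_n
  y_{n+1}/y_n = 1 + 1/2z + 1/2z(1+5/8z) = 1 + z + 5/16z²
  R(z) = 1 + z + 5/16z².

Boundary: |R(x)|=1, x<0.
x=-1.22: |R|=0.2451
R=1: x+5/16x²=0 ⇒ x=−16/5=-3.2000; min R=1−1/(4·5/16)=0.2000>−1
Confirm numerically:
  x=-2.976: |R|=0.79168 <1
  x=-2.718: |R|=0.59060 <1
  x=-2.429: |R|=0.41476 <1
  x=-3.389: |R|=1.20016 >1
  x=-3.301: |R|=1.10419 >1
Interval (-3.2000, 0).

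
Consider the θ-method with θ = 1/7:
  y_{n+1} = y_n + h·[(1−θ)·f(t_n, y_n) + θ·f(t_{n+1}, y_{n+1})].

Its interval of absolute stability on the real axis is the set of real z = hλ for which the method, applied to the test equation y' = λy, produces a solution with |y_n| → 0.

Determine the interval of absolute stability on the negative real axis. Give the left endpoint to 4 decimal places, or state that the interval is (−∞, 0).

Set f=λy, z=hλ:
  y_{n+1} = y_n + z·[6/7·y_n + 1/7·y_{n+1}] ⇒ (1 − 1/7z)y_{n+1} = (1 + 6/7z)y_n
  so R(z) = (1 + 6/7z)/(1 − 1/7z).

Need |R(x)|<1, x<0.
x=-0.66: |R|=0.3969
R=−1: 1+6/7x = −1+1/7x ⇒ -5/7x=2 ⇒ x=2/(-5/7)=-2.8000
Confirm numerically:
  x=-2.602: |R|=0.89690 <1
  x=-2.573: |R|=0.88144 <1
  x=-2.564: |R|=0.87662 <1
  x=-1.864: |R|=0.47202 <1
  x=-3.042: |R|=1.12049 >1
  x=-2.986: |R|=1.09313 >1
So |R|<1 on (-2.8000, 0).

(-2.8000, 0).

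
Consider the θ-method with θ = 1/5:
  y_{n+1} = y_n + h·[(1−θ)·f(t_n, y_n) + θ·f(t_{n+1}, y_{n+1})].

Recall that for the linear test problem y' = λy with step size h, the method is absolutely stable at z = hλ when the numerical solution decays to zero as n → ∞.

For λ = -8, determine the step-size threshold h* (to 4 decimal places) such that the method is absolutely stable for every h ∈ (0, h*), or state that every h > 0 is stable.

With y'=λy (z=hλ):
  y_{n+1} = y_n + z·[4/5·y_n + 1/5·y_{n+1}] ⇒ (1 − 1/5z)y_{n+1} = (1 + 4/5z)y_n
  Hence R(z) = (1 + 4/5z)/(1 − 1/5z).

Find x<0 with |R(x)|<1.
x=-0.71: |R|=0.3783
R=−1: 1+4/5x = −1+1/5x ⇒ -3/5x=2 ⇒ x=2/(-3/5)=-3.3333
Confirm numerically:
  x=-2.570: |R|=0.69749 <1
  x=-2.100: |R|=0.47887 <1
  x=-1.374: |R|=0.07782 <1
  x=-1.357: |R|=0.06733 <1
  x=-3.786: |R|=1.15456 >1
  x=-3.639: |R|=1.10615 >1
  x=-3.589: |R|=1.08930 >1
So |R|<1 on (-3.3333, 0).

(-3.3333,0); λ=-8 ⇒ h* = (10/3)/8 = 0.4167.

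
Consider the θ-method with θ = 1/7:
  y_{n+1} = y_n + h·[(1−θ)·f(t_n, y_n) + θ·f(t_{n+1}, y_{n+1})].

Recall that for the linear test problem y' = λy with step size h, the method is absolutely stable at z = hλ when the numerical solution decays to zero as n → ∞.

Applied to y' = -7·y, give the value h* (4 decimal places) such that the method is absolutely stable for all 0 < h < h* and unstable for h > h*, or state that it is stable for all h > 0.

With y'=λy (z=hλ):
  y_{n+1} = y_n + z·[6/7·y_n + 1/7·y_{n+1}] ⇒ (1 − 1/7z)y_{n+1} = (1 + 6/7z)y_n
  ⇒ R(z) = (1 + 6/7z)/(1 − 1/7z).

Boundary: |R(x)|=1, x<0.
x=-1.49: |R|=0.2285
R=−1: 1+6/7x = −1+1/7x ⇒ -5/7x=2 ⇒ x=2/(-5/7)=-2.8000
Confirm numerically:
  x=-2.341: |R|=0.75431 <1
  x=-1.739: |R|=0.39295 <1
  x=-1.679: |R|=0.35419 <1
  x=-1.600: |R|=0.30233 <1
  x=-3.353: |R|=1.26707 >1
  x=-3.144: |R|=1.16956 >1
  x=-3.142: |R|=1.16861 >1
So |R|<1 on (-2.8000, 0).

(-2.8000,0); λ=-7 ⇒ h* = (14/5)/7 = 0.4000.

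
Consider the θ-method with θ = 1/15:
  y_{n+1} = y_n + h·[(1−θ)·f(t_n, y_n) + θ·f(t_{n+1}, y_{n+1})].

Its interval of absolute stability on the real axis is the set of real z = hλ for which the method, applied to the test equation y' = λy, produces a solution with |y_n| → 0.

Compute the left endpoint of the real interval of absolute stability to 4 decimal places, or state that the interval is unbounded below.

Set f=λy, z=hλ:
  y_{n+1} = y_n + z·[14/15·y_n + 1/15·y_{n+1}] ⇒ (1 − 1/15z)y_{n+1} = (1 + 14/15z)y_n
  ⇒ R(z) = (1 + 14/15z)/(1 − 1/15z).

Boundary: |R(x)|=1, x<0.
x=-1.37: |R|=0.2553
R=−1: 1+14/15x = −1+1/15x ⇒ -13/15x=2 ⇒ x=2/(-13/15)=-2.3077
Confirm numerically:
  x=-1.967: |R|=0.73896 <1
  x=-1.599: |R|=0.44497 <1
  x=-1.124: |R|=0.04565 <1
  x=-2.839: |R|=1.38719 >1
  x=-2.378: |R|=1.05260 >1
So |R|<1 on (-2.3077, 0).

z* = -2.3077.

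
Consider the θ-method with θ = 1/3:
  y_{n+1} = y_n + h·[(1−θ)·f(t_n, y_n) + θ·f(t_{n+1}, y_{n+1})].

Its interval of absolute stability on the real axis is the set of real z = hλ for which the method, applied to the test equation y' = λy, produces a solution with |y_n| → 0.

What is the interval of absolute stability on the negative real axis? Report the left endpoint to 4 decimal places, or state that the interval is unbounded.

On y'=λy, z=hλ:
  y_{n+1} = y_n + z·[2/3·y_n + 1/3·y_{n+1}] ⇒ (1 − 1/3z)y_{n+1} = (1 + 2/3z)y_n
  ⇒ R(z) = (1 + 2/3z)/(1 − 1/3z).

Boundary: |R(x)|=1, x<0.
x=-1.15: |R|=0.1687
R=−1: 1+2/3x = −1+1/3x ⇒ -1/3x=2 ⇒ x=2/(-1/3)=-6.0000
Confirm numerically:
  x=-5.763: |R|=0.97295 <1
  x=-5.172: |R|=0.89868 <1
  x=-4.262: |R|=0.76067 <1
  x=-2.886: |R|=0.47095 <1
  x=-6.578: |R|=1.06035 >1
  x=-6.441: |R|=1.04671 >1
  x=-6.265: |R|=1.02860 >1
So |R|<1 on (-6.0000, 0).

(-6.0000, 0).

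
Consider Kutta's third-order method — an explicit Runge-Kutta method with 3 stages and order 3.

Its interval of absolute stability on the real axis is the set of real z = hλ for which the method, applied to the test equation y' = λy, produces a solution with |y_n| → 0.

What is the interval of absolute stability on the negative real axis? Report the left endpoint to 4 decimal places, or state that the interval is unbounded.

z∈(-2.5127,0).

Test eqn y'=λy, z=hλ:
  order 3, 3-stage ⇒ R(z)=1+z+z^2/2+z^3/6
  (e.g. R(-1.23)=0.21631, |R|=0.21631)

Solve |R(x)|<1 on ℝ⁻.
x=-1.23: |R|=0.2163
|R(-1.35)|=0.1512 |R(-1.15)|=0.2578 |R(-0.83)|=0.4192
Bisect:
  x_lo=-3.1254 |R|=2.3297  x_hi=-0.0854 |R|=0.9181
  mid=-1.60544 |R|=0.00637 →hi
  mid=-2.36544 |R|=0.77368 →hi
  mid=-2.74544 |R|=1.42565 →lo
  mid=-2.55544 |R|=1.07158 →lo
  mid=-2.46044 |R|=0.91604 →hi
  mid=-2.50794 |R|=0.99211 →hi
  mid=-2.53169 |R|=1.03142 →lo
  mid=-2.51981 |R|=1.01166 →lo
  mid=-2.51387 |R|=1.00186 →lo
  mid=-2.51091 |R|=0.99698 →hi
  ...
  [-2.51276,-2.51258] ⇒ x*=-2.5127
Stable set (-2.5127, 0).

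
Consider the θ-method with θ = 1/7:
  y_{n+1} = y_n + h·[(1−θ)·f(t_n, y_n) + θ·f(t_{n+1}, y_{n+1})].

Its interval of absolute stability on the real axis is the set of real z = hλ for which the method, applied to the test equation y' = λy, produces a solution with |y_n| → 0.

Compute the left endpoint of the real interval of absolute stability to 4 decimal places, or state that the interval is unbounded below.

Test eqn y'=λy, z=hλ:
  y_{n+1} = y_n + z·[6/7·y_n + 1/7·y_{n+1}] ⇒ (1 − 1/7z)y_{n+1} = (1 + 6/7z)y_n
  R(z) = (1 + 6/7z)/(1 − 1/7z).

Solve |R(x)|<1 on ℝ⁻.
x=-0.54: |R|=0.4987
R=−1: 1+6/7x = −1+1/7x ⇒ -5/7x=2 ⇒ x=2/(-5/7)=-2.8000
Confirm numerically:
  x=-2.631: |R|=0.91226 <1
  x=-2.257: |R|=0.70671 <1
  x=-1.799: |R|=0.43119 <1
  x=-3.126: |R|=1.16097 >1
  x=-3.083: |R|=1.14034 >1
So |R|<1 on (-2.8000, 0).

z* = -2.8000.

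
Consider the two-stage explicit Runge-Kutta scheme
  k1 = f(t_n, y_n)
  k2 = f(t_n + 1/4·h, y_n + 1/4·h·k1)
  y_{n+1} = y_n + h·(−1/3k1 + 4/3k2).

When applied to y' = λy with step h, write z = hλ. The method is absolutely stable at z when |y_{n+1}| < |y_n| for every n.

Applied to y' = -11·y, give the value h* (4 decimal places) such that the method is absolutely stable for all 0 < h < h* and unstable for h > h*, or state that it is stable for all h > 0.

Test eqn y'=λy, z=hλ:
  k1=λy_n ⇒ h·k1=z·y_n;  k2=λ(1+1/4z)y_n ⇒ h·k2=z(1+1/4z)y_n
  y_{n+1}/y_n = 1 − 1/3z + 4/3z(1+1/4z) = 1 + z + 1/3z²
  R(z) = 1 + z + 1/3z².

Need |R(x)|<1, x<0.
x=-1.42: |R|=0.2521
R=1: x+1/3x²=0 ⇒ x=−3=-3.0000; min R=1−1/(4·1/3)=0.2500>−1
Confirm numerically:
  x=-2.327: |R|=0.47798 <1
  x=-1.561: |R|=0.25124 <1
  x=-1.456: |R|=0.25065 <1
  x=-3.537: |R|=1.63312 >1
  x=-3.221: |R|=1.23728 >1
  x=-3.058: |R|=1.05912 >1
Interval (-3.0000, 0).

(-3.0000,0); λ=-11 ⇒ h* = (3)/11 = 0.2727.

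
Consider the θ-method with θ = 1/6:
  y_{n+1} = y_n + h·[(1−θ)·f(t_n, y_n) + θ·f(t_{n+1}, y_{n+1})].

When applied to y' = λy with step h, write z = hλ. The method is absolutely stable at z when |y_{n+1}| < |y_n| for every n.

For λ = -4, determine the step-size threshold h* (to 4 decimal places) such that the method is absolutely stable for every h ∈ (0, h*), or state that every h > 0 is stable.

On y'=λy, z=hλ:
  y_{n+1} = y_n + z·[5/6·y_n + 1/6·y_{n+1}] ⇒ (1 − 1/6z)y_{n+1} = (1 + 5/6z)y_n
  R(z) = (1 + 5/6z)/(1 − 1/6z).

Boundary: |R(x)|=1, x<0.
x=-0.97: |R|=0.1650
R=−1: 1+5/6x = −1+1/6x ⇒ -2/3x=2 ⇒ x=2/(-2/3)=-3.0000
Confirm numerically:
  x=-2.615: |R|=0.82124 <1
  x=-2.575: |R|=0.80175 <1
  x=-1.829: |R|=0.40171 <1
  x=-1.455: |R|=0.17103 <1
  x=-3.415: |R|=1.17631 >1
  x=-3.314: |R|=1.13485 >1
  x=-3.100: |R|=1.04396 >1
Interval (-3.0000, 0).

(-3.0000,0); λ=-4 ⇒ h* = (3)/4 = 0.7500.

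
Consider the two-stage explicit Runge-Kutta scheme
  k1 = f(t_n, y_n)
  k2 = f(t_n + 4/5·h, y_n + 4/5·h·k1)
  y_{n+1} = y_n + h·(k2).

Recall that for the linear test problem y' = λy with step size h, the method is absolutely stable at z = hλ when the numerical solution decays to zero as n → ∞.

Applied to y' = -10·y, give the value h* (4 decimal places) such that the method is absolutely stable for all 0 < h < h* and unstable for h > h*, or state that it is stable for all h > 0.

(-1.2500,0); λ=-10 ⇒ h* = (5/4)/10 = 0.1250.

Set f=λy, z=hλ:
  k1=λy_n ⇒ h·k1=z·y_n;  k2=λ(1+4/5z)y_n ⇒ h·k2=z(1+4/5z)y_n
  y_{n+1}/y_n = 1 + z(1+4/5z) = 1 + z + 4/5z²
  ⇒ R(z) = 1 + z + 4/5z².

Need |R(x)|<1, x<0.
x=-1.36: |R|=1.1197
R=1: x+4/5x²=0 ⇒ x=−5/4=-1.2500; min R=1−1/(4·4/5)=0.6875>−1
Confirm numerically:
  x=-0.983: |R|=0.79003 <1
  x=-0.916: |R|=0.75524 <1
  x=-0.712: |R|=0.69356 <1
  x=-1.710: |R|=1.62928 >1
  x=-1.703: |R|=1.61717 >1
  x=-1.544: |R|=1.36315 >1
Interval (-1.2500, 0).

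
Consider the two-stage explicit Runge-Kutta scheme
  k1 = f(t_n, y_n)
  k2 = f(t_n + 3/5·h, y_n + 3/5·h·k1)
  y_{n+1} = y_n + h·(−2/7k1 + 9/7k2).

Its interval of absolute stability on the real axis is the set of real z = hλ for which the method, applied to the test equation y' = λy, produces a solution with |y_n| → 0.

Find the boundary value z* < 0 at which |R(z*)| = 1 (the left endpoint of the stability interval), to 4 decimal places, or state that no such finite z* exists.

On y'=λy, z=hλ:
  k1=λy_n ⇒ h·k1=z·y_n;  k2=λ(1+3/5z)y_n ⇒ h·k2=z(1+3/5z)y_n
  y_{n+1}/y_n = 1 − 2/7z + 9/7z(1+3/5z) = 1 + z + 27/35z²
  R(z) = 1 + z + 27/35z².

Solve |R(x)|<1 on ℝ⁻.
x=-0.74: |R|=0.6824
R=1: x+27/35x²=0 ⇒ x=−35/27=-1.2963; min R=1−1/(4·27/35)=0.6759>−1
Confirm numerically:
  x=-0.926: |R|=0.73548 <1
  x=-0.878: |R|=0.71668 <1
  x=-0.630: |R|=0.67618 <1
  x=-1.773: |R|=1.65201 >1
  x=-1.699: |R|=1.52781 >1
  x=-1.644: |R|=1.44097 >1
So |R|<1 on (-1.2963, 0).

z* = -1.2963.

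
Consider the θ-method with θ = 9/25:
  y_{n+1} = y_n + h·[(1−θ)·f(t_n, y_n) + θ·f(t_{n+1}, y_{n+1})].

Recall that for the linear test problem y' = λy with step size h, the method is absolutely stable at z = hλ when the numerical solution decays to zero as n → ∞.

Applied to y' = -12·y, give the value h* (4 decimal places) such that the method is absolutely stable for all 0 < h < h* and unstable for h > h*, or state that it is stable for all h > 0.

On y'=λy, z=hλ:
  y_{n+1} = y_n + z·[16/25·y_n + 9/25·y_{n+1}] ⇒ (1 − 9/25z)y_{n+1} = (1 + 16/25z)y_n
  so R(z) = (1 + 16/25z)/(1 − 9/25z).

Need |R(x)|<1, x<0.
x=-1.44: |R|=0.0516
R=−1: 1+16/25x = −1+9/25x ⇒ -7/25x=2 ⇒ x=2/(-7/25)=-7.1429
Confirm numerically:
  x=-6.001: |R|=0.89883 <1
  x=-5.088: |R|=0.79681 <1
  x=-3.506: |R|=0.54985 <1
  x=-7.639: |R|=1.03704 >1
  x=-7.335: |R|=1.01478 >1
  x=-7.252: |R|=1.00846 >1
Interval (-7.1429, 0).

(-7.1429,0); λ=-12 ⇒ h* = (50/7)/12 = 0.5952.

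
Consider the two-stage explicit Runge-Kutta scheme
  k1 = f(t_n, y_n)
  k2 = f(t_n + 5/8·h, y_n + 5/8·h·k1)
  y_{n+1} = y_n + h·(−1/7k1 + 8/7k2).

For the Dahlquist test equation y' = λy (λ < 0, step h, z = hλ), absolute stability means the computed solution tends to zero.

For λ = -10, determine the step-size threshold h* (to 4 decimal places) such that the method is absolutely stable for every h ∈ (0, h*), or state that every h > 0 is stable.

(-1.4000,0); λ=-10 ⇒ h* = (7/5)/10 = 0.1400.

Test eqn y'=λy, z=hλ:
  k1=λy_n ⇒ h·k1=z·y_n;  k2=λ(1+5/8z)y_n ⇒ h·k2=z(1+5/8z)y_n
  y_{n+1}/y_n = 1 − 1/7z + 8/7z(1+5/8z) = 1 + z + 5/7z²
  Hence R(z) = 1 + z + 5/7z².

Need |R(x)|<1, x<0.
x=-0.75: |R|=0.6518
R=1: x+5/7x²=0 ⇒ x=−7/5=-1.4000; min R=1−1/(4·5/7)=0.6500>−1
Confirm numerically:
  x=-0.988: |R|=0.70925 <1
  x=-0.983: |R|=0.70721 <1
  x=-0.707: |R|=0.65004 <1
  x=-1.899: |R|=1.67686 >1
  x=-1.893: |R|=1.66661 >1
  x=-1.565: |R|=1.18445 >1
So |R|<1 on (-1.4000, 0).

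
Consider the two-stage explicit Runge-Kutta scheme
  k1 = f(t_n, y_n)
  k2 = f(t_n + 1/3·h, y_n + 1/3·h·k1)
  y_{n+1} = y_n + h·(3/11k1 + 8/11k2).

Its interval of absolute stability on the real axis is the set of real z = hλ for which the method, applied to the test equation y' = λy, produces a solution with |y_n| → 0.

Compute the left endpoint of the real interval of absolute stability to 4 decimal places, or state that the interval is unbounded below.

left endpoint -4.1250.

On y'=λy, z=hλ:
  k1=λy_n ⇒ h·k1=z·y_n;  k2=λ(1+1/3z)y_n ⇒ h·k2=z(1+1/3z)y_n
  y_{n+1}/y_n = 1 + 3/11z + 8/11z(1+1/3z) = 1 + z + 8/33z²
  Hence R(z) = 1 + z + 8/33z².

Solve |R(x)|<1 on ℝ⁻.
x=-0.72: |R|=0.4057
R=1: x+8/33x²=0 ⇒ x=−33/8=-4.1250; min R=1−1/(4·8/33)=-0.0312>−1
Confirm numerically:
  x=-3.100: |R|=0.22970 <1
  x=-2.937: |R|=0.15414 <1
  x=-2.713: |R|=0.07133 <1
  x=-2.301: |R|=0.01746 <1
  x=-4.689: |R|=1.64111 >1
  x=-4.659: |R|=1.60313 >1
  x=-4.364: |R|=1.25285 >1
Interval (-4.1250, 0).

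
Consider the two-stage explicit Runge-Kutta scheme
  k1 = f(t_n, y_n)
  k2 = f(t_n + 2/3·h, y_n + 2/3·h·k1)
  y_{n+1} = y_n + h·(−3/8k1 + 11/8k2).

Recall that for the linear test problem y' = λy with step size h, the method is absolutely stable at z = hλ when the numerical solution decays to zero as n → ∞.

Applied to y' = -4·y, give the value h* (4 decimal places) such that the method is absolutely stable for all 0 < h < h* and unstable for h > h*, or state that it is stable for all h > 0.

With y'=λy (z=hλ):
  k1=λy_n ⇒ h·k1=z·y_n;  k2=λ(1+2/3z)y_n ⇒ h·k2=z(1+2/3z)y_n
  y_{n+1}/y_n = 1 − 3/8z + 11/8z(1+2/3z) = 1 + z + 11/12z²
  Hence R(z) = 1 + z + 11/12z².

Need |R(x)|<1, x<0.
x=-1.43: |R|=1.4445
R=1: x+11/12x²=0 ⇒ x=−12/11=-1.0909; min R=1−1/(4·11/12)=0.7273>−1
Confirm numerically:
  x=-1.056: |R|=0.96621 <1
  x=-1.051: |R|=0.96155 <1
  x=-0.993: |R|=0.91088 <1
  x=-0.600: |R|=0.73000 <1
  x=-1.513: |R|=1.58540 >1
  x=-1.241: |R|=1.17074 >1
So |R|<1 on (-1.0909, 0).

(-1.0909,0); λ=-4 ⇒ h* = (12/11)/4 = 0.2727.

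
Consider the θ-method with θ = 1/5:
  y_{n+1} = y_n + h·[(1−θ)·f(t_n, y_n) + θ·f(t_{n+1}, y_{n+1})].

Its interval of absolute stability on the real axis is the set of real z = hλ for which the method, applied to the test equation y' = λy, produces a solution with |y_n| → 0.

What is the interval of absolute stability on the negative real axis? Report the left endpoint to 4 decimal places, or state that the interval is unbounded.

Test eqn y'=λy, z=hλ:
  y_{n+1} = y_n + z·[4/5·y_n + 1/5·y_{n+1}] ⇒ (1 − 1/5z)y_{n+1} = (1 + 4/5z)y_n
  ⇒ R(z) = (1 + 4/5z)/(1 − 1/5z).

Solve |R(x)|<1 on ℝ⁻.
x=-1.07: |R|=0.1186
R=−1: 1+4/5x = −1+1/5x ⇒ -3/5x=2 ⇒ x=2/(-3/5)=-3.3333
Confirm numerically:
  x=-3.037: |R|=0.88939 <1
  x=-1.677: |R|=0.25580 <1
  x=-1.339: |R|=0.05616 <1
  x=-3.863: |R|=1.17928 >1
  x=-3.797: |R|=1.15812 >1
  x=-3.526: |R|=1.06779 >1
Interval (-3.3333, 0).

z∈(-3.3333,0).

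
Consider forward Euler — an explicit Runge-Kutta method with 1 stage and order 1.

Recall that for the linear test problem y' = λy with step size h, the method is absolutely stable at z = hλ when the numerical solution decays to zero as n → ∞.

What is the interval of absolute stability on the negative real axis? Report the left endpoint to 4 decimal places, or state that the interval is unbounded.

z∈(-2.0000,0).

Test eqn y'=λy, z=hλ:
  order 1, 1-stage ⇒ R(z)=1+z
  (e.g. R(-0.96)=0.04000, |R|=0.04000)

Need |R(x)|<1, x<0.
x=-0.96: |R|=0.0400
|R(-2.29)|=1.2900 |R(-1.85)|=0.8500 |R(-1.19)|=0.1900
Bisect:
  x_lo=-2.6125 |R|=1.6125  x_hi=-0.3798 |R|=0.6202
  mid=-1.49618 |R|=0.49618 →hi
  mid=-2.05436 |R|=1.05436 →lo
  mid=-1.77527 |R|=0.77527 →hi
  mid=-1.91481 |R|=0.91481 →hi
  mid=-1.98459 |R|=0.98459 →hi
  mid=-2.01947 |R|=1.01947 →lo
  mid=-2.00203 |R|=1.00203 →lo
  mid=-1.99331 |R|=0.99331 →hi
  mid=-1.99767 |R|=0.99767 →hi
  mid=-1.99985 |R|=0.99985 →hi
  ...
  [-2.00012,-1.99998] ⇒ x*=-2.0000
Stable set (-2.0000, 0).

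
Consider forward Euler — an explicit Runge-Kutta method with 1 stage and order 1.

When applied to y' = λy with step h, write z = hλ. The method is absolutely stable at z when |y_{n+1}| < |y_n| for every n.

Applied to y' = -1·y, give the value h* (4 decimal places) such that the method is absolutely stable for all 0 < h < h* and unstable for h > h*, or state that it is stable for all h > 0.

Test eqn y'=λy, z=hλ:
  order 1, 1-stage ⇒ R(z)=1+z
  (e.g. R(-1.6)=-0.60000, |R|=0.60000)

Solve |R(x)|<1 on ℝ⁻.
x=-1.6: |R|=0.6000
|R(-1.25)|=0.2500 |R(-1.19)|=0.1900 |R(-1.11)|=0.1100
Bisect:
  x_lo=-2.3186 |R|=1.3186  x_hi=-0.3080 |R|=0.6920
  mid=-1.31327 |R|=0.31327 →hi
  mid=-1.81591 |R|=0.81591 →hi
  mid=-2.06723 |R|=1.06723 →lo
  mid=-1.94157 |R|=0.94157 →hi
  mid=-2.00440 |R|=1.00440 →lo
  mid=-1.97299 |R|=0.97299 →hi
  mid=-1.98870 |R|=0.98870 →hi
  mid=-1.99655 |R|=0.99655 →hi
  mid=-2.00048 |R|=1.00048 →lo
  ...
  [-2.00011,-1.99999] ⇒ x*=-2.0000
Interval (-2.0000, 0).

(-2.0000,0); λ=-1 ⇒ h* = 2.0000.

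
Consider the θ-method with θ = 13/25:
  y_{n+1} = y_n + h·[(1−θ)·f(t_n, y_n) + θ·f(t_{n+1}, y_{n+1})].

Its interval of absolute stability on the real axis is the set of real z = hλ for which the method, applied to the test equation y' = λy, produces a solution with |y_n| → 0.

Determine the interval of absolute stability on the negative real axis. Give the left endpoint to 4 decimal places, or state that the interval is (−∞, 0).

Test eqn y'=λy, z=hλ:
  y_{n+1} = y_n + z·[12/25·y_n + 13/25·y_{n+1}] ⇒ (1 − 13/25z)y_{n+1} = (1 + 12/25z)y_n
  ⇒ R(z) = (1 + 12/25z)/(1 − 13/25z).

Solve |R(x)|<1 on ℝ⁻.
x=-1.67: |R|=0.1062
x=-2: |R|=0.0196
x=-10: |R|=0.6129
x=-100: |R|=0.8868
θ=13/25≥1/2 ⇒ |1+12/25x|<|1−13/25x| ∀x<0 ⇒ unbounded interval.

(−∞, 0) — no finite endpoint.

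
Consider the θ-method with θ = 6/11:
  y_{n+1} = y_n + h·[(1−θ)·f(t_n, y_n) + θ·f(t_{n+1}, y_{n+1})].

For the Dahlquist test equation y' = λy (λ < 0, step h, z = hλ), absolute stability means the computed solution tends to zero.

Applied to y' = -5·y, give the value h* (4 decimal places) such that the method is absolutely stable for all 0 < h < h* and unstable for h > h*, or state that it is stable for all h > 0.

Test eqn y'=λy, z=hλ:
  y_{n+1} = y_n + z·[5/11·y_n + 6/11·y_{n+1}] ⇒ (1 − 6/11z)y_{n+1} = (1 + 5/11z)y_n
  ⇒ R(z) = (1 + 5/11z)/(1 − 6/11z).

Need |R(x)|<1, x<0.
x=-0.35: |R|=0.7061
x=-2: |R|=0.0435
x=-10: |R|=0.5493
x=-100: |R|=0.8003
θ=6/11≥1/2 ⇒ |1+5/11x|<|1−6/11x| ∀x<0 ⇒ unbounded interval.

unbounded; (−∞, 0). Any h>0 works for λ=-5.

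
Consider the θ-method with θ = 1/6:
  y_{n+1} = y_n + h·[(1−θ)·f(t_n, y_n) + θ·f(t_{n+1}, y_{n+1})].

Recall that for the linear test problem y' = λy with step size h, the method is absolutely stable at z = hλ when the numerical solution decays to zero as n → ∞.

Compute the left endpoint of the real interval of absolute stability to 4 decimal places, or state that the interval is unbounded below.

z* = -3.0000.

Set f=λy, z=hλ:
  y_{n+1} = y_n + z·[5/6·y_n + 1/6·y_{n+1}] ⇒ (1 − 1/6z)y_{n+1} = (1 + 5/6z)y_n
  so R(z) = (1 + 5/6z)/(1 − 1/6z).

Need |R(x)|<1, x<0.
x=-1.75: |R|=0.3548
R=−1: 1+5/6x = −1+1/6x ⇒ -2/3x=2 ⇒ x=2/(-2/3)=-3.0000
Confirm numerically:
  x=-1.953: |R|=0.47341 <1
  x=-1.908: |R|=0.44765 <1
  x=-1.556: |R|=0.23557 <1
  x=-3.398: |R|=1.16940 >1
  x=-3.065: |R|=1.02868 >1
So |R|<1 on (-3.0000, 0).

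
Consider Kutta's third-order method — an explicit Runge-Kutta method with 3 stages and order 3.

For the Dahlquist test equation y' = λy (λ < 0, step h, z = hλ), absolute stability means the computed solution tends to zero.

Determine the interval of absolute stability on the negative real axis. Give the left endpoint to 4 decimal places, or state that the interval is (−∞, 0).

(-2.5127, 0).

Set f=λy, z=hλ:
  order 3, 3-stage ⇒ R(z)=1+z+z^2/2+z^3/6
  (e.g. R(-1.13)=0.26797, |R|=0.26797)

Need |R(x)|<1, x<0.
x=-1.13: |R|=0.2680
|R(-2.41)|=0.8389 |R(-1.13)|=0.2680 |R(-0.94)|=0.3634
Bisect:
  x_lo=-3.1863 |R|=2.5015  x_hi=-0.0729 |R|=0.9297
  mid=-1.62960 |R|=0.02306 →hi
  mid=-2.40795 |R|=0.83581 →hi
  mid=-2.79712 |R|=1.53257 →lo
  mid=-2.60253 |R|=1.15385 →lo
  mid=-2.50524 |R|=0.98770 →hi
  mid=-2.55389 |R|=1.06894 →lo
  mid=-2.52956 |R|=1.02787 →lo
  mid=-2.51740 |R|=1.00767 →lo
  mid=-2.51132 |R|=0.99766 →hi
  mid=-2.51436 |R|=1.00266 →lo
  ...
  [-2.51284,-2.51265] ⇒ x*=-2.5127
Interval (-2.5127, 0).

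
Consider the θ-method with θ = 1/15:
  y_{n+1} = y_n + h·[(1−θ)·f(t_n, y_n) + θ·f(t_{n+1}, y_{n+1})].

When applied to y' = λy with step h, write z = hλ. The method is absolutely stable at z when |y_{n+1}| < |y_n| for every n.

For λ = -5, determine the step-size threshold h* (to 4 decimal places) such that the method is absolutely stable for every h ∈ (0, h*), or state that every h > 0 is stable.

(-2.3077,0); λ=-5 ⇒ h* = (30/13)/5 = 0.4615.

On y'=λy, z=hλ:
  y_{n+1} = y_n + z·[14/15·y_n + 1/15·y_{n+1}] ⇒ (1 − 1/15z)y_{n+1} = (1 + 14/15z)y_n
  Hence R(z) = (1 + 14/15z)/(1 − 1/15z).

Find x<0 with |R(x)|<1.
x=-0.62: |R|=0.4046
R=−1: 1+14/15x = −1+1/15x ⇒ -13/15x=2 ⇒ x=2/(-13/15)=-2.3077
Confirm numerically:
  x=-2.212: |R|=0.92772 <1
  x=-2.078: |R|=0.82516 <1
  x=-1.504: |R|=0.36694 <1
  x=-1.387: |R|=0.26960 <1
  x=-2.780: |R|=1.34533 >1
  x=-2.540: |R|=1.17218 >1
So |R|<1 on (-2.3077, 0).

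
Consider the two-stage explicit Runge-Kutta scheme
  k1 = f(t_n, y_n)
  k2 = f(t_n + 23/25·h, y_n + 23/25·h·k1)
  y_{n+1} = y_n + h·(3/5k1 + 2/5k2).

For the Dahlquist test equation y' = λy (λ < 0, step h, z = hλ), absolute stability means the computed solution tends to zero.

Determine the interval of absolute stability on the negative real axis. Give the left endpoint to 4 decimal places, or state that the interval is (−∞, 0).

On y'=λy, z=hλ:
  k1=λy_n ⇒ h·k1=z·y_n;  k2=λ(1+23/25z)y_n ⇒ h·k2=z(1+23/25z)y_n
  y_{n+1}/y_n = 1 + 3/5z + 2/5z(1+23/25z) = 1 + z + 46/125z²
  Hence R(z) = 1 + z + 46/125z².

Need |R(x)|<1, x<0.
x=-0.38: |R|=0.6731
R=1: x+46/125x²=0 ⇒ x=−125/46=-2.7174; min R=1−1/(4·46/125)=0.3207>−1
Confirm numerically:
  x=-1.717: |R|=0.36790 <1
  x=-1.607: |R|=0.34334 <1
  x=-1.263: |R|=0.32402 <1
  x=-3.150: |R|=1.50148 >1
  x=-2.892: |R|=1.18583 >1
  x=-2.856: |R|=1.14568 >1
Interval (-2.7174, 0).

(-2.7174, 0).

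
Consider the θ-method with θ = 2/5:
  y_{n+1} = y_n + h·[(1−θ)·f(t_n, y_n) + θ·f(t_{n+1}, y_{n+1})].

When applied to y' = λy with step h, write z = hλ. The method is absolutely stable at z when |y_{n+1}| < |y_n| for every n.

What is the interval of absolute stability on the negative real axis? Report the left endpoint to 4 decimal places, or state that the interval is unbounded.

Test eqn y'=λy, z=hλ:
  y_{n+1} = y_n + z·[3/5·y_n + 2/5·y_{n+1}] ⇒ (1 − 2/5z)y_{n+1} = (1 + 3/5z)y_n
  R(z) = (1 + 3/5z)/(1 − 2/5z).

Need |R(x)|<1, x<0.
x=-0.47: |R|=0.6044
R=−1: 1+3/5x = −1+2/5x ⇒ -1/5x=2 ⇒ x=2/(-1/5)=-10.0000
Confirm numerically:
  x=-8.799: |R|=0.94685 <1
  x=-6.876: |R|=0.83340 <1
  x=-5.133: |R|=0.68119 <1
  x=-10.533: |R|=1.02045 >1
  x=-10.443: |R|=1.01711 >1
So |R|<1 on (-10.0000, 0).

(-10.0000, 0).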